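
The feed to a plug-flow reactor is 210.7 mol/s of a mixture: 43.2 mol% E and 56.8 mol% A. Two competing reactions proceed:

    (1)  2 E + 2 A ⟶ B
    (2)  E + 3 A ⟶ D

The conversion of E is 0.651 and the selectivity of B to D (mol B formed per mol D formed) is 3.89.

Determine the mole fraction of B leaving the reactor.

Conversion of E: E consumed = 0.651 × 91.02 = 59.26 mol/s = 2ξ₁ + 1ξ₂.
Selectivity: 1ξ₁ / (1ξ₂) = 3.89 → ξ₁ = 3.89 ξ₂.
Substitute: (2·3.89 + 1) ξ₂ = 59.26 → ξ₂ = 6.749 mol/s, ξ₁ = 26.25 mol/s.
Outlet amounts (n = n₀ + Σ ν·ξ):
  E: 91.02 − 2(26.25) − 1(6.749) = 31.77
  A: 119.7 − 2(26.25) − 3(6.749) = 46.92
  B: 0 + 1(26.25) = 26.25
  D: 0 + 1(6.749) = 6.749
Total out = 111.7 mol/s; y_B = 26.25 / 111.7 = 0.235.

0.235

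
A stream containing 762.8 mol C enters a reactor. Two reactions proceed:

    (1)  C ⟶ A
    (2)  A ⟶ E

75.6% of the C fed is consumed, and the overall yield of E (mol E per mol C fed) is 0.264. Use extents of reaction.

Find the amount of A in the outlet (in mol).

Conversion of C: C consumed = 1ξ₁ = 0.756 × 762.8 → ξ₁ = 576.7 mol.
Yield of E: 1ξ₂ / 762.8 = 0.264 → ξ₂ = 201.4 mol.
Outlet amounts (n = n₀ + Σ ν·ξ):
  C: 762.8 − 1(576.7) = 186.1
  A: 0 + 1(576.7) − 1(201.4) = 375.3
  E: 0 + 1(201.4) = 201.4

375 mol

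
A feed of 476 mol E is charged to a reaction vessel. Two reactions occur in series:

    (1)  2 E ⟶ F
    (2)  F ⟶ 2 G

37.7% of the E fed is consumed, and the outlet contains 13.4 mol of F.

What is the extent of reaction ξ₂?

Conversion of E: E consumed = 2ξ₁ = 0.377 × 476 → ξ₁ = 89.73 mol.
F balance: n_F = 0 + 1ξ₁ − 1ξ₂ = 13.4 → ξ₂ = (1·89.73 − 13.4)/1 = 76.33 mol.
Outlet amounts (n = n₀ + Σ ν·ξ):
  E: 476 − 2(89.73) = 296.5
  F: 0 + 1(89.73) − 1(76.33) = 13.4
  G: 0 + 2(76.33) = 152.7

ξ₂ = 76.3 mol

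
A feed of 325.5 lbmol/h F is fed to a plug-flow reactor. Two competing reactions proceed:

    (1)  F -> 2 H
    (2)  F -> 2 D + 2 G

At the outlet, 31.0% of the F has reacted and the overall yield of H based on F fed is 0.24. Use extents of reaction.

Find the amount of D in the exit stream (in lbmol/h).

124 lbmol/h

Yield of H: 2ξ₁ / 325.5 = 0.24 → ξ₁ = 39.06 lbmol/h.
Conversion of F: 1ξ₁ + 1ξ₂ = 0.31 × 325.5 = 100.9 → ξ₂ = 61.85 lbmol/h.
Outlet amounts (n = n₀ + Σ ν·ξ):
  F: 325.5 − 1(39.06) − 1(61.85) = 224.6
  H: 0 + 2(39.06) = 78.12
  D: 0 + 2(61.85) = 123.7
  G: 0 + 2(61.85) = 123.7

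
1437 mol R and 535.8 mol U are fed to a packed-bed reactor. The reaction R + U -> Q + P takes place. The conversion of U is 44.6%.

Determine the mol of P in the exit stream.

U reacted = 0.446 × 535.8 = 239 mol; ν_U = −1, so ξ = 239/1 = 239 mol.
Outlet amounts (n = n₀ + ν ξ):
  R: 1437 − 1(239) = 1198
  U: 535.8 − 1(239) = 296.8
  Q: 0 + 1(239) = 239
  P: 0 + 1(239) = 239

239 mol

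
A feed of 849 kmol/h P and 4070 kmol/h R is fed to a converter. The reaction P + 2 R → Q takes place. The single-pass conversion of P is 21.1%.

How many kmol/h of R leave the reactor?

3710 kmol/h

P reacted = 0.211 × 849 = 179.1 kmol/h; ν_P = −1, so ξ = 179.1/1 = 179.1 kmol/h.
Outlet amounts (n = n₀ + ν ξ):
  P: 849 − 1(179.1) = 669.9
  R: 4070 − 2(179.1) = 3712
  Q: 0 + 1(179.1) = 179.1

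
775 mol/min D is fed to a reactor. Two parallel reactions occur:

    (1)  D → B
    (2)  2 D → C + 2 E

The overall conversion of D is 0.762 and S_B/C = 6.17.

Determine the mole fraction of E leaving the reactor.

0.171

Conversion of D: D consumed = 0.762 × 775 = 590.5 mol/min = 1ξ₁ + 2ξ₂.
Selectivity: 1ξ₁ / (1ξ₂) = 6.17 → ξ₁ = 6.17 ξ₂.
Substitute: (1·6.17 + 2) ξ₂ = 590.5 → ξ₂ = 72.28 mol/min, ξ₁ = 446 mol/min.
Outlet amounts (n = n₀ + Σ ν·ξ):
  D: 775 − 1(446) − 2(72.28) = 184.5
  B: 0 + 1(446) = 446
  C: 0 + 1(72.28) = 72.28
  E: 0 + 2(72.28) = 144.6
Total out = 847.3 mol/min; y_E = 144.6 / 847.3 = 0.1706.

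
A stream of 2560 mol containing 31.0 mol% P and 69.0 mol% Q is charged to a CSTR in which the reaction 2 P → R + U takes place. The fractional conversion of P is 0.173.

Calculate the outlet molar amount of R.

68.6 mol

P reacted = 0.173 × 793.6 = 137.3 mol; ν_P = −2, so ξ = 137.3/2 = 68.65 mol.
Outlet amounts (n = n₀ + ν ξ):
  P: 793.6 − 2(68.65) = 656.3
  R: 0 + 1(68.65) = 68.65
  U: 0 + 1(68.65) = 68.65
  Q: 1766 (inert)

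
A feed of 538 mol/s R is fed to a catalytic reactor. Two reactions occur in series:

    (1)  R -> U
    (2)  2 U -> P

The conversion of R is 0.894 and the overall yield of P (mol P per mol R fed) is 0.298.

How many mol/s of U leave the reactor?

160 mol/s

Conversion of R: R consumed = 1ξ₁ = 0.894 × 538 → ξ₁ = 481 mol/s.
Yield of P: 1ξ₂ / 538 = 0.298 → ξ₂ = 160.3 mol/s.
Outlet amounts (n = n₀ + Σ ν·ξ):
  R: 538 − 1(481) = 57.03
  U: 0 + 1(481) − 2(160.3) = 160.3
  P: 0 + 1(160.3) = 160.3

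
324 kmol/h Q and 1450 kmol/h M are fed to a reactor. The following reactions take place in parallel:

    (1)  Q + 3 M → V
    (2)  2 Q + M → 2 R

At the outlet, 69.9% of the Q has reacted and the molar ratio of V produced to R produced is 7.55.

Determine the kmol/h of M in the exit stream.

Conversion of Q: Q consumed = 0.699 × 324 = 226.5 kmol/h = 1ξ₁ + 2ξ₂.
Selectivity: 1ξ₁ / (2ξ₂) = 7.55 → ξ₁ = 15.1 ξ₂.
Substitute: (1·15.1 + 2) ξ₂ = 226.5 → ξ₂ = 13.24 kmol/h, ξ₁ = 200 kmol/h.
Outlet amounts (n = n₀ + Σ ν·ξ):
  Q: 324 − 1(200) − 2(13.24) = 97.52
  M: 1450 − 3(200) − 1(13.24) = 836.8
  V: 0 + 1(200) = 200
  R: 0 + 2(13.24) = 26.49

837 kmol/h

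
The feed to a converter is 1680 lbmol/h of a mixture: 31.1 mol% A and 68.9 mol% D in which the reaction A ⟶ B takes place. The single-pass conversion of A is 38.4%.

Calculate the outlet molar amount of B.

A reacted = 0.384 × 522.5 = 200.6 lbmol/h; ν_A = −1, so ξ = 200.6/1 = 200.6 lbmol/h.
Outlet amounts (n = n₀ + ν ξ):
  A: 522.5 − 1(200.6) = 321.8
  B: 0 + 1(200.6) = 200.6
  D: 1158 (inert)

201 lbmol/h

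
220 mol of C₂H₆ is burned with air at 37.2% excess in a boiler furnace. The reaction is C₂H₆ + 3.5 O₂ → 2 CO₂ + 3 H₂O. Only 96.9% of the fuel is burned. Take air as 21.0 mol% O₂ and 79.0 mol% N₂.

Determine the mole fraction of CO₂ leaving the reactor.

Stoichiometric O₂ = 3.5 × 220 = 770 mol; O₂ fed = 770 × 1.372 = 1056 mol.
N₂ fed = 1056 × 79/21 = 3974 mol.
Fuel reacted = 0.969 × 220 → ξ = 213.2 mol.
Outlet (n = n₀ + ν ξ):
  C₂H₆: 220 − 1(213.2) = 6.82
  O₂: 1056 − 3.5(213.2) = 310.3
  N₂: 3974 (inert)
  CO₂: 0 + 2(213.2) = 426.4
  H₂O: 0 + 3(213.2) = 639.5
Total out = 5357 mol; y_CO₂ = 426.4 / 5357 = 0.07959.

0.0796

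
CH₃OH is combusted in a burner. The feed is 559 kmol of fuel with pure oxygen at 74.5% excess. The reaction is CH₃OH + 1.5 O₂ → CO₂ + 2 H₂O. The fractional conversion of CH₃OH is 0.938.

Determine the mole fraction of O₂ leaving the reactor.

Stoichiometric O₂ = 1.5 × 559 = 838.5 kmol; O₂ fed = 838.5 × 1.745 = 1463 kmol.
Fuel reacted = 0.938 × 559 → ξ = 524.3 kmol.
Outlet (n = n₀ + ν ξ):
  CH₃OH: 559 − 1(524.3) = 34.66
  O₂: 1463 − 1.5(524.3) = 676.7
  CO₂: 0 + 1(524.3) = 524.3
  H₂O: 0 + 2(524.3) = 1049
Total out = 2284 kmol; y_O₂ = 676.7 / 2284 = 0.2962.

0.296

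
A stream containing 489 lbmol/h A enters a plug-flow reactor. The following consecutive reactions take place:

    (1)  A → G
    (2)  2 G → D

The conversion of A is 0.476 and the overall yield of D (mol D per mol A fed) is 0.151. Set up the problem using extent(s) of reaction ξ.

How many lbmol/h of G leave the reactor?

Conversion of A: A consumed = 1ξ₁ = 0.476 × 489 → ξ₁ = 232.8 lbmol/h.
Yield of D: 1ξ₂ / 489 = 0.151 → ξ₂ = 73.84 lbmol/h.
Outlet amounts (n = n₀ + Σ ν·ξ):
  A: 489 − 1(232.8) = 256.2
  G: 0 + 1(232.8) − 2(73.84) = 85.09
  D: 0 + 1(73.84) = 73.84

85.1 lbmol/h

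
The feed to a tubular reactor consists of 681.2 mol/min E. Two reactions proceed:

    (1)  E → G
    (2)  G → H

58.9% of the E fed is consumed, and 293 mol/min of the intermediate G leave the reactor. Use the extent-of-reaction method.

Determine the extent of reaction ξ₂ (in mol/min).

ξ₂ = 108 mol/min

Conversion of E: E consumed = 1ξ₁ = 0.589 × 681.2 → ξ₁ = 401.2 mol/min.
G balance: n_G = 0 + 1ξ₁ − 1ξ₂ = 293 → ξ₂ = (1·401.2 − 293)/1 = 108.2 mol/min.
Outlet amounts (n = n₀ + Σ ν·ξ):
  E: 681.2 − 1(401.2) = 280
  G: 0 + 1(401.2) − 1(108.2) = 293
  H: 0 + 1(108.2) = 108.2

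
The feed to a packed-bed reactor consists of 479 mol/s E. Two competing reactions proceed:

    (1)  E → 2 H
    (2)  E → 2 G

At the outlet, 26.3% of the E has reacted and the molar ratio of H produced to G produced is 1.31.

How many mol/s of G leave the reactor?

109 mol/s

Conversion of E: E consumed = 0.263 × 479 = 126 mol/s = 1ξ₁ + 1ξ₂.
Selectivity: 2ξ₁ / (2ξ₂) = 1.31 → ξ₁ = 1.31 ξ₂.
Substitute: (1·1.31 + 1) ξ₂ = 126 → ξ₂ = 54.54 mol/s, ξ₁ = 71.44 mol/s.
Outlet amounts (n = n₀ + Σ ν·ξ):
  E: 479 − 1(71.44) − 1(54.54) = 353
  H: 0 + 2(71.44) = 142.9
  G: 0 + 2(54.54) = 109.1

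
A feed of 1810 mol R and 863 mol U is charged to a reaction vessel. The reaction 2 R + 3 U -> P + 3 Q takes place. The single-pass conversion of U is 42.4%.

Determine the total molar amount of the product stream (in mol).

2550 mol

U reacted = 0.424 × 863 = 365.9 mol; ν_U = −3, so ξ = 365.9/3 = 122 mol.
Outlet amounts (n = n₀ + ν ξ):
  R: 1810 − 2(122) = 1566
  U: 863 − 3(122) = 497.1
  P: 0 + 1(122) = 122
  Q: 0 + 3(122) = 365.9
Total out = 1566 + 497.1 + 122 + 365.9 = 2551 mol.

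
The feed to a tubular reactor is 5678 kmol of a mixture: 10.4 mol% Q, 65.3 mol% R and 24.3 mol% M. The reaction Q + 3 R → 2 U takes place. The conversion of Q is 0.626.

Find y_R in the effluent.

0.526

Q reacted = 0.626 × 590.5 = 369.7 kmol; ν_Q = −1, so ξ = 369.7/1 = 369.7 kmol.
Outlet amounts (n = n₀ + ν ξ):
  Q: 590.5 − 1(369.7) = 220.9
  R: 3708 − 3(369.7) = 2599
  U: 0 + 2(369.7) = 739.3
  M: 1380 (inert)
Total out = 4939 kmol; y_R = 2599 / 4939 = 0.5262.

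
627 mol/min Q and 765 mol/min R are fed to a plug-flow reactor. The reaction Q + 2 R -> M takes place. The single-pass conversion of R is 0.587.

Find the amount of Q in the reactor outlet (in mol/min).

R reacted = 0.587 × 765 = 449.1 mol/min; ν_R = −2, so ξ = 449.1/2 = 224.5 mol/min.
Outlet amounts (n = n₀ + ν ξ):
  Q: 627 − 1(224.5) = 402.5
  R: 765 − 2(224.5) = 315.9
  M: 0 + 1(224.5) = 224.5

402 mol/min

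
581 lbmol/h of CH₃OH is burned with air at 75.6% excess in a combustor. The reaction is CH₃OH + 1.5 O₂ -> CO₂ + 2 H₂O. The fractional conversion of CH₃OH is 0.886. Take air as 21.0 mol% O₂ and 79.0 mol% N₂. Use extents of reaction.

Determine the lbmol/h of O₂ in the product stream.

Stoichiometric O₂ = 1.5 × 581 = 871.5 lbmol/h; O₂ fed = 871.5 × 1.756 = 1530 lbmol/h.
N₂ fed = 1530 × 79/21 = 5757 lbmol/h.
Fuel reacted = 0.886 × 581 → ξ = 514.8 lbmol/h.
Outlet (n = n₀ + ν ξ):
  CH₃OH: 581 − 1(514.8) = 66.23
  O₂: 1530 − 1.5(514.8) = 758.2
  N₂: 5757 (inert)
  CO₂: 0 + 1(514.8) = 514.8
  H₂O: 0 + 2(514.8) = 1030

758 lbmol/h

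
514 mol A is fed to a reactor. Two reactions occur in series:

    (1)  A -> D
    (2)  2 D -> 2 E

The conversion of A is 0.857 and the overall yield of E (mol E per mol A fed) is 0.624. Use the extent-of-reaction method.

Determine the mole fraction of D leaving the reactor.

0.233

Conversion of A: A consumed = 1ξ₁ = 0.857 × 514 → ξ₁ = 440.5 mol.
Yield of E: 2ξ₂ / 514 = 0.624 → ξ₂ = 160.4 mol.
Outlet amounts (n = n₀ + Σ ν·ξ):
  A: 514 − 1(440.5) = 73.5
  D: 0 + 1(440.5) − 2(160.4) = 119.8
  E: 0 + 2(160.4) = 320.7
Total out = 514 mol; y_D = 119.8 / 514 = 0.233.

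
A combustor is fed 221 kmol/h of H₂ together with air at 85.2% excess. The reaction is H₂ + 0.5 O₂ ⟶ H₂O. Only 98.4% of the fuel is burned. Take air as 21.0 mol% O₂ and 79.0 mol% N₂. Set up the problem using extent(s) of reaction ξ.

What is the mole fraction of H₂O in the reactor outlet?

Stoichiometric O₂ = 0.5 × 221 = 110.5 kmol/h; O₂ fed = 110.5 × 1.852 = 204.6 kmol/h.
N₂ fed = 204.6 × 79/21 = 769.9 kmol/h.
Fuel reacted = 0.984 × 221 → ξ = 217.5 kmol/h.
Outlet (n = n₀ + ν ξ):
  H₂: 221 − 1(217.5) = 3.536
  O₂: 204.6 − 0.5(217.5) = 95.91
  N₂: 769.9 (inert)
  H₂O: 0 + 1(217.5) = 217.5
Total out = 1087 kmol/h; y_H₂O = 217.5 / 1087 = 0.2001.

0.2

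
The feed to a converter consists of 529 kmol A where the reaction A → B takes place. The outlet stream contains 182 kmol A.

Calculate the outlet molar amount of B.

347 kmol

For A: n = n₀ − 1ξ → 182 = 529 − 1ξ, giving ξ = 347 kmol.
Outlet amounts (n = n₀ + ν ξ):
  A: 529 − 1(347) = 182
  B: 0 + 1(347) = 347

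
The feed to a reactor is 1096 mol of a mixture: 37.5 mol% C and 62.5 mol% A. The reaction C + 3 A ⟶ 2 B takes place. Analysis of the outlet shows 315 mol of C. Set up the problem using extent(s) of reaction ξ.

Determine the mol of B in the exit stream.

192 mol

For C: n = n₀ − 1ξ → 315 = 411 − 1ξ, giving ξ = 96 mol.
Outlet amounts (n = n₀ + ν ξ):
  C: 411 − 1(96) = 315
  A: 685 − 3(96) = 397
  B: 0 + 2(96) = 192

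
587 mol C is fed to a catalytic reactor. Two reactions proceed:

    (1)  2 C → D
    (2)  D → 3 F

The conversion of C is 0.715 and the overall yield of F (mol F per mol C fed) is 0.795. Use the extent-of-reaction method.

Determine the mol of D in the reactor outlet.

Conversion of C: C consumed = 2ξ₁ = 0.715 × 587 → ξ₁ = 209.9 mol.
Yield of F: 3ξ₂ / 587 = 0.795 → ξ₂ = 155.6 mol.
Outlet amounts (n = n₀ + Σ ν·ξ):
  C: 587 − 2(209.9) = 167.3
  D: 0 + 1(209.9) − 1(155.6) = 54.3
  F: 0 + 3(155.6) = 466.7

54.3 mol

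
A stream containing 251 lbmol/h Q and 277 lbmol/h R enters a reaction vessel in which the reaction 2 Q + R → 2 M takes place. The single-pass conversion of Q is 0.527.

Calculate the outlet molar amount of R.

211 lbmol/h

Q reacted = 0.527 × 251 = 132.3 lbmol/h; ν_Q = −2, so ξ = 132.3/2 = 66.14 lbmol/h.
Outlet amounts (n = n₀ + ν ξ):
  Q: 251 − 2(66.14) = 118.7
  R: 277 − 1(66.14) = 210.9
  M: 0 + 2(66.14) = 132.3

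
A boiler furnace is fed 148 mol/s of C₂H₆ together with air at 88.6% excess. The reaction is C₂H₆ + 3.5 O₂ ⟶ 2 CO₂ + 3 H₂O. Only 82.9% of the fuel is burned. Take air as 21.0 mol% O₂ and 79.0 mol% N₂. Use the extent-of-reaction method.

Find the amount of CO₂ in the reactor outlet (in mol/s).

Stoichiometric O₂ = 3.5 × 148 = 518 mol/s; O₂ fed = 518 × 1.886 = 976.9 mol/s.
N₂ fed = 976.9 × 79/21 = 3675 mol/s.
Fuel reacted = 0.829 × 148 → ξ = 122.7 mol/s.
Outlet (n = n₀ + ν ξ):
  C₂H₆: 148 − 1(122.7) = 25.31
  O₂: 976.9 − 3.5(122.7) = 547.5
  N₂: 3675 (inert)
  CO₂: 0 + 2(122.7) = 245.4
  H₂O: 0 + 3(122.7) = 368.1

245 mol/s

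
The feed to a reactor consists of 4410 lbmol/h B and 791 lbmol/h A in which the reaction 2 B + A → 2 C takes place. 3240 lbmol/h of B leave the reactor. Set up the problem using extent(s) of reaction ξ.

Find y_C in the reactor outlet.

For B: n = n₀ − 2ξ → 3240 = 4410 − 2ξ, giving ξ = 585 lbmol/h.
Outlet amounts (n = n₀ + ν ξ):
  B: 4410 − 2(585) = 3240
  A: 791 − 1(585) = 206
  C: 0 + 2(585) = 1170
Total out = 4616 lbmol/h; y_C = 1170 / 4616 = 0.2535.

0.253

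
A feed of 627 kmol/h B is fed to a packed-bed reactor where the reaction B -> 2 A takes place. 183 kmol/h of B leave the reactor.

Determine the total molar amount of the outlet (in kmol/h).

For B: n = n₀ − 1ξ → 183 = 627 − 1ξ, giving ξ = 444 kmol/h.
Outlet amounts (n = n₀ + ν ξ):
  B: 627 − 1(444) = 183
  A: 0 + 2(444) = 888
Total out = 183 + 888 = 1071 kmol/h.

1070 kmol/h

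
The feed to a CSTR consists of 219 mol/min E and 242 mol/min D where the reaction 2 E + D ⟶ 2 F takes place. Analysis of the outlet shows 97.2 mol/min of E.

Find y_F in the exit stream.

For E: n = n₀ − 2ξ → 97.2 = 219 − 2ξ, giving ξ = 60.9 mol/min.
Outlet amounts (n = n₀ + ν ξ):
  E: 219 − 2(60.9) = 97.2
  D: 242 − 1(60.9) = 181.1
  F: 0 + 2(60.9) = 121.8
Total out = 400.1 mol/min; y_F = 121.8 / 400.1 = 0.3044.

0.304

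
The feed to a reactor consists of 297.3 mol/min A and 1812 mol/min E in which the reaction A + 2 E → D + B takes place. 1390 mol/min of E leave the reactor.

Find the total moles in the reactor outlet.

For E: n = n₀ − 2ξ → 1390 = 1812 − 2ξ, giving ξ = 211 mol/min.
Outlet amounts (n = n₀ + ν ξ):
  A: 297.3 − 1(211) = 86.3
  E: 1812 − 2(211) = 1390
  D: 0 + 1(211) = 211
  B: 0 + 1(211) = 211
Total out = 86.3 + 1390 + 211 + 211 = 1898 mol/min.

1900 mol/min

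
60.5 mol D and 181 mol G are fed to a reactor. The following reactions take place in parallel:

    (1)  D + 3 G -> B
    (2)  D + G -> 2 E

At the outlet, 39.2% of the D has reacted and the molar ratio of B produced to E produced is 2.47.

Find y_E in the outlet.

Conversion of D: D consumed = 0.392 × 60.5 = 23.72 mol = 1ξ₁ + 1ξ₂.
Selectivity: 1ξ₁ / (2ξ₂) = 2.47 → ξ₁ = 4.94 ξ₂.
Substitute: (1·4.94 + 1) ξ₂ = 23.72 → ξ₂ = 3.993 mol, ξ₁ = 19.72 mol.
Outlet amounts (n = n₀ + Σ ν·ξ):
  D: 60.5 − 1(19.72) − 1(3.993) = 36.78
  G: 181 − 3(19.72) − 1(3.993) = 117.8
  B: 0 + 1(19.72) = 19.72
  E: 0 + 2(3.993) = 7.985
Total out = 182.3 mol; y_E = 7.985 / 182.3 = 0.0438.

0.0438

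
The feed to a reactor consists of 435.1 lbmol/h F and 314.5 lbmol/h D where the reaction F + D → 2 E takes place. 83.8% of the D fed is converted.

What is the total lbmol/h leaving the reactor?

D reacted = 0.838 × 314.5 = 263.6 lbmol/h; ν_D = −1, so ξ = 263.6/1 = 263.6 lbmol/h.
Outlet amounts (n = n₀ + ν ξ):
  F: 435.1 − 1(263.6) = 171.5
  D: 314.5 − 1(263.6) = 50.95
  E: 0 + 2(263.6) = 527.1
Total out = 171.5 + 50.95 + 527.1 = 749.6 lbmol/h.

750 lbmol/h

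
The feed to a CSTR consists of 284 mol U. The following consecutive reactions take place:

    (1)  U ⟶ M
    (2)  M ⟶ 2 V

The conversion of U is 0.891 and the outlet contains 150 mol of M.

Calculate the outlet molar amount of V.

206 mol

Conversion of U: U consumed = 1ξ₁ = 0.891 × 284 → ξ₁ = 253 mol.
M balance: n_M = 0 + 1ξ₁ − 1ξ₂ = 150 → ξ₂ = (1·253 − 150)/1 = 103 mol.
Outlet amounts (n = n₀ + Σ ν·ξ):
  U: 284 − 1(253) = 30.96
  M: 0 + 1(253) − 1(103) = 150
  V: 0 + 2(103) = 206.1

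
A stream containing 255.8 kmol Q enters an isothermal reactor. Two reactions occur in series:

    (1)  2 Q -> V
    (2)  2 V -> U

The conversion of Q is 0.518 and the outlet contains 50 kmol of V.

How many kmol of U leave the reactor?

Conversion of Q: Q consumed = 2ξ₁ = 0.518 × 255.8 → ξ₁ = 66.25 kmol.
V balance: n_V = 0 + 1ξ₁ − 2ξ₂ = 50 → ξ₂ = (1·66.25 − 50)/2 = 8.126 kmol.
Outlet amounts (n = n₀ + Σ ν·ξ):
  Q: 255.8 − 2(66.25) = 123.3
  V: 0 + 1(66.25) − 2(8.126) = 50
  U: 0 + 1(8.126) = 8.126

8.13 kmol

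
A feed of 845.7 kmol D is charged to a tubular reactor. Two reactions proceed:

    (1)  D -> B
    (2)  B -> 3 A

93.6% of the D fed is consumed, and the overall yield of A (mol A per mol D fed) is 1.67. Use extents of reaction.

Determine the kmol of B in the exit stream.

321 kmol

Conversion of D: D consumed = 1ξ₁ = 0.936 × 845.7 → ξ₁ = 791.6 kmol.
Yield of A: 3ξ₂ / 845.7 = 1.67 → ξ₂ = 470.8 kmol.
Outlet amounts (n = n₀ + Σ ν·ξ):
  D: 845.7 − 1(791.6) = 54.12
  B: 0 + 1(791.6) − 1(470.8) = 320.8
  A: 0 + 3(470.8) = 1412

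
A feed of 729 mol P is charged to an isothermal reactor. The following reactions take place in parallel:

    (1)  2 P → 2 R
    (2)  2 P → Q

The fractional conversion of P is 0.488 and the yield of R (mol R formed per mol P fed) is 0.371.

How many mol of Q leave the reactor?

42.6 mol

Yield of R: 2ξ₁ / 729 = 0.371 → ξ₁ = 135.2 mol.
Conversion of P: 2ξ₁ + 2ξ₂ = 0.488 × 729 = 355.8 → ξ₂ = 42.65 mol.
Outlet amounts (n = n₀ + Σ ν·ξ):
  P: 729 − 2(135.2) − 2(42.65) = 373.2
  R: 0 + 2(135.2) = 270.5
  Q: 0 + 1(42.65) = 42.65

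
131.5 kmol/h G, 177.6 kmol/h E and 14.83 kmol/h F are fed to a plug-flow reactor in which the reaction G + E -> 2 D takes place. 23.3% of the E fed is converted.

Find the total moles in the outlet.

E reacted = 0.233 × 177.6 = 41.38 kmol/h; ν_E = −1, so ξ = 41.38/1 = 41.38 kmol/h.
Outlet amounts (n = n₀ + ν ξ):
  G: 131.5 − 1(41.38) = 90.12
  E: 177.6 − 1(41.38) = 136.2
  D: 0 + 2(41.38) = 82.76
  F: 14.83 (inert)
Total out = 90.12 + 136.2 + 82.76 + 14.83 = 323.9 kmol/h.

324 kmol/h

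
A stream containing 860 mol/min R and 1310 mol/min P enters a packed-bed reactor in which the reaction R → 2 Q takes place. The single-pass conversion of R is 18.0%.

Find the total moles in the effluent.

R reacted = 0.18 × 860 = 154.8 mol/min; ν_R = −1, so ξ = 154.8/1 = 154.8 mol/min.
Outlet amounts (n = n₀ + ν ξ):
  R: 860 − 1(154.8) = 705.2
  Q: 0 + 2(154.8) = 309.6
  P: 1310 (inert)
Total out = 705.2 + 309.6 + 1310 = 2325 mol/min.

2320 mol/min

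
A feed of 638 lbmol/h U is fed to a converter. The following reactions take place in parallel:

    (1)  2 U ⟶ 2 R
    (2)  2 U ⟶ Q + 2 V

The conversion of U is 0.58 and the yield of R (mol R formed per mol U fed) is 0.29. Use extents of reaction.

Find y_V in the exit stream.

Yield of R: 2ξ₁ / 638 = 0.29 → ξ₁ = 92.51 lbmol/h.
Conversion of U: 2ξ₁ + 2ξ₂ = 0.58 × 638 = 370 → ξ₂ = 92.51 lbmol/h.
Outlet amounts (n = n₀ + Σ ν·ξ):
  U: 638 − 2(92.51) − 2(92.51) = 268
  R: 0 + 2(92.51) = 185
  Q: 0 + 1(92.51) = 92.51
  V: 0 + 2(92.51) = 185
Total out = 730.5 lbmol/h; y_V = 185 / 730.5 = 0.2533.

0.253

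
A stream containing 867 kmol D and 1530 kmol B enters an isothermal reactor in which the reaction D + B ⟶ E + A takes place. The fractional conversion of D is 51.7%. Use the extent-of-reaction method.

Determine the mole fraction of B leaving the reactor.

D reacted = 0.517 × 867 = 448.2 kmol; ν_D = −1, so ξ = 448.2/1 = 448.2 kmol.
Outlet amounts (n = n₀ + ν ξ):
  D: 867 − 1(448.2) = 418.8
  B: 1530 − 1(448.2) = 1082
  E: 0 + 1(448.2) = 448.2
  A: 0 + 1(448.2) = 448.2
Total out = 2397 kmol; y_B = 1082 / 2397 = 0.4513.

0.451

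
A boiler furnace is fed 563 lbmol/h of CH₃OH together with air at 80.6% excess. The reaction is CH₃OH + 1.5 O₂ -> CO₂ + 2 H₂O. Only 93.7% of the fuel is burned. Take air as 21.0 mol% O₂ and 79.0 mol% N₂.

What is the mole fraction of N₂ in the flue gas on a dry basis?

Stoichiometric O₂ = 1.5 × 563 = 844.5 lbmol/h; O₂ fed = 844.5 × 1.806 = 1525 lbmol/h.
N₂ fed = 1525 × 79/21 = 5738 lbmol/h.
Fuel reacted = 0.937 × 563 → ξ = 527.5 lbmol/h.
Outlet (n = n₀ + ν ξ):
  CH₃OH: 563 − 1(527.5) = 35.47
  O₂: 1525 − 1.5(527.5) = 733.9
  N₂: 5738 (inert)
  CO₂: 0 + 1(527.5) = 527.5
  H₂O: 0 + 2(527.5) = 1055
Dry total = 7034 lbmol/h; y_N₂ (dry) = 5738 / 7034 = 0.8156.

0.816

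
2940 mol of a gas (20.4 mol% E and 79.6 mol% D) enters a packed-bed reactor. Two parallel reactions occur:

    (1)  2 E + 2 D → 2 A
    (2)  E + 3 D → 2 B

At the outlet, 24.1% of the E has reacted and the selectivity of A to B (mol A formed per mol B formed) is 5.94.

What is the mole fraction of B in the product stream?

0.00806

Conversion of E: E consumed = 0.241 × 599.8 = 144.5 mol = 2ξ₁ + 1ξ₂.
Selectivity: 2ξ₁ / (2ξ₂) = 5.94 → ξ₁ = 5.94 ξ₂.
Substitute: (2·5.94 + 1) ξ₂ = 144.5 → ξ₂ = 11.22 mol, ξ₁ = 66.66 mol.
Outlet amounts (n = n₀ + Σ ν·ξ):
  E: 599.8 − 2(66.66) − 1(11.22) = 455.2
  D: 2340 − 2(66.66) − 3(11.22) = 2173
  A: 0 + 2(66.66) = 133.3
  B: 0 + 2(11.22) = 22.44
Total out = 2784 mol; y_B = 22.44 / 2784 = 0.008061.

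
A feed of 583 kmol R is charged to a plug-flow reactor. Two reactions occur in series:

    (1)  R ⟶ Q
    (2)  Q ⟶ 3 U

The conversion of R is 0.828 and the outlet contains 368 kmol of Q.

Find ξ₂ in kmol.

Conversion of R: R consumed = 1ξ₁ = 0.828 × 583 → ξ₁ = 482.7 kmol.
Q balance: n_Q = 0 + 1ξ₁ − 1ξ₂ = 368 → ξ₂ = (1·482.7 − 368)/1 = 114.7 kmol.
Outlet amounts (n = n₀ + Σ ν·ξ):
  R: 583 − 1(482.7) = 100.3
  Q: 0 + 1(482.7) − 1(114.7) = 368
  U: 0 + 3(114.7) = 344.2

ξ₂ = 115 kmol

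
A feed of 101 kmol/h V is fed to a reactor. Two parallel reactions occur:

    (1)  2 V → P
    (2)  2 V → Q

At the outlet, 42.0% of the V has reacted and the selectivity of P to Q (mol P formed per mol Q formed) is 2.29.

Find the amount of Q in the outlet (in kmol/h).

Conversion of V: V consumed = 0.42 × 101 = 42.42 kmol/h = 2ξ₁ + 2ξ₂.
Selectivity: 1ξ₁ / (1ξ₂) = 2.29 → ξ₁ = 2.29 ξ₂.
Substitute: (2·2.29 + 2) ξ₂ = 42.42 → ξ₂ = 6.447 kmol/h, ξ₁ = 14.76 kmol/h.
Outlet amounts (n = n₀ + Σ ν·ξ):
  V: 101 − 2(14.76) − 2(6.447) = 58.58
  P: 0 + 1(14.76) = 14.76
  Q: 0 + 1(6.447) = 6.447

6.45 kmol/h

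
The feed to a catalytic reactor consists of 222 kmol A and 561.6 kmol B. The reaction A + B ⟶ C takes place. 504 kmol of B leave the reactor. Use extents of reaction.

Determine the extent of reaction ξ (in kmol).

For B: n = n₀ − 1ξ → 504 = 561.6 − 1ξ, giving ξ = 57.6 kmol.
Outlet amounts (n = n₀ + ν ξ):
  A: 222 − 1(57.6) = 164.4
  B: 561.6 − 1(57.6) = 504
  C: 0 + 1(57.6) = 57.6

ξ = 57.6 kmol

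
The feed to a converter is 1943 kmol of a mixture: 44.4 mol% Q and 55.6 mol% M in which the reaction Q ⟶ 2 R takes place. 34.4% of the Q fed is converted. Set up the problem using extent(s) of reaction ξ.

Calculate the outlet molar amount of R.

594 kmol

Q reacted = 0.344 × 862.7 = 296.8 kmol; ν_Q = −1, so ξ = 296.8/1 = 296.8 kmol.
Outlet amounts (n = n₀ + ν ξ):
  Q: 862.7 − 1(296.8) = 565.9
  R: 0 + 2(296.8) = 593.5
  M: 1080 (inert)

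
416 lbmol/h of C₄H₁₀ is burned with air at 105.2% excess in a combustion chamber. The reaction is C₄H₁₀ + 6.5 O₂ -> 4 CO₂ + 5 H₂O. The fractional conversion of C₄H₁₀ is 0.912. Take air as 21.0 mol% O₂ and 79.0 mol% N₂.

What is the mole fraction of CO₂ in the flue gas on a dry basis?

0.0595

Stoichiometric O₂ = 6.5 × 416 = 2704 lbmol/h; O₂ fed = 2704 × 2.052 = 5549 lbmol/h.
N₂ fed = 5549 × 79/21 = 20870 lbmol/h.
Fuel reacted = 0.912 × 416 → ξ = 379.4 lbmol/h.
Outlet (n = n₀ + ν ξ):
  C₄H₁₀: 416 − 1(379.4) = 36.61
  O₂: 5549 − 6.5(379.4) = 3083
  N₂: 20870 (inert)
  CO₂: 0 + 4(379.4) = 1518
  H₂O: 0 + 5(379.4) = 1897
Dry total = 25510 lbmol/h; y_CO₂ (dry) = 1518 / 25510 = 0.05949.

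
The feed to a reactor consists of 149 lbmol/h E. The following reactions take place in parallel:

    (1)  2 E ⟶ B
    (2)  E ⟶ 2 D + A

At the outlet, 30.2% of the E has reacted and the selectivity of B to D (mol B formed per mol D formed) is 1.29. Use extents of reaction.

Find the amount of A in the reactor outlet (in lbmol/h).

7.3 lbmol/h

Conversion of E: E consumed = 0.302 × 149 = 45 lbmol/h = 2ξ₁ + 1ξ₂.
Selectivity: 1ξ₁ / (2ξ₂) = 1.29 → ξ₁ = 2.58 ξ₂.
Substitute: (2·2.58 + 1) ξ₂ = 45 → ξ₂ = 7.305 lbmol/h, ξ₁ = 18.85 lbmol/h.
Outlet amounts (n = n₀ + Σ ν·ξ):
  E: 149 − 2(18.85) − 1(7.305) = 104
  B: 0 + 1(18.85) = 18.85
  D: 0 + 2(7.305) = 14.61
  A: 0 + 1(7.305) = 7.305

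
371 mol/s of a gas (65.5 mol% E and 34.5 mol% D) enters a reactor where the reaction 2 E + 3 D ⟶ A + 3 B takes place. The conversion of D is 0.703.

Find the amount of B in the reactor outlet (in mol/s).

90 mol/s

D reacted = 0.703 × 128 = 89.98 mol/s; ν_D = −3, so ξ = 89.98/3 = 29.99 mol/s.
Outlet amounts (n = n₀ + ν ξ):
  E: 243 − 2(29.99) = 183
  D: 128 − 3(29.99) = 38.01
  A: 0 + 1(29.99) = 29.99
  B: 0 + 3(29.99) = 89.98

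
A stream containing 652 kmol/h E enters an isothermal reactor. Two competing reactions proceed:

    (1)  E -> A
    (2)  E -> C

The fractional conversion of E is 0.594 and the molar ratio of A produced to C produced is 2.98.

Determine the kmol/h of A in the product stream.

290 kmol/h

Conversion of E: E consumed = 0.594 × 652 = 387.3 kmol/h = 1ξ₁ + 1ξ₂.
Selectivity: 1ξ₁ / (1ξ₂) = 2.98 → ξ₁ = 2.98 ξ₂.
Substitute: (1·2.98 + 1) ξ₂ = 387.3 → ξ₂ = 97.31 kmol/h, ξ₁ = 290 kmol/h.
Outlet amounts (n = n₀ + Σ ν·ξ):
  E: 652 − 1(290) − 1(97.31) = 264.7
  A: 0 + 1(290) = 290
  C: 0 + 1(97.31) = 97.31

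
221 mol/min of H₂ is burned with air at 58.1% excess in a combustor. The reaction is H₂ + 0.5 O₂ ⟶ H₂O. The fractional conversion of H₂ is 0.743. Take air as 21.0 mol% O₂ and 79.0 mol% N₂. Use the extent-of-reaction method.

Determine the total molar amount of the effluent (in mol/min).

971 mol/min

Stoichiometric O₂ = 0.5 × 221 = 110.5 mol/min; O₂ fed = 110.5 × 1.581 = 174.7 mol/min.
N₂ fed = 174.7 × 79/21 = 657.2 mol/min.
Fuel reacted = 0.743 × 221 → ξ = 164.2 mol/min.
Outlet (n = n₀ + ν ξ):
  H₂: 221 − 1(164.2) = 56.8
  O₂: 174.7 − 0.5(164.2) = 92.6
  N₂: 657.2 (inert)
  H₂O: 0 + 1(164.2) = 164.2
Total out = 56.8 + 92.6 + 657.2 + 164.2 = 970.8 mol/min.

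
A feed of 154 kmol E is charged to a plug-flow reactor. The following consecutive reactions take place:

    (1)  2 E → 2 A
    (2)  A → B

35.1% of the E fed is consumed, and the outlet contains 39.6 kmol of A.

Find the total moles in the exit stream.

154 kmol

Conversion of E: E consumed = 2ξ₁ = 0.351 × 154 → ξ₁ = 27.03 kmol.
A balance: n_A = 0 + 2ξ₁ − 1ξ₂ = 39.6 → ξ₂ = (2·27.03 − 39.6)/1 = 14.45 kmol.
Outlet amounts (n = n₀ + Σ ν·ξ):
  E: 154 − 2(27.03) = 99.95
  A: 0 + 2(27.03) − 1(14.45) = 39.6
  B: 0 + 1(14.45) = 14.45
Total out = 99.95 + 39.6 + 14.45 = 154 kmol.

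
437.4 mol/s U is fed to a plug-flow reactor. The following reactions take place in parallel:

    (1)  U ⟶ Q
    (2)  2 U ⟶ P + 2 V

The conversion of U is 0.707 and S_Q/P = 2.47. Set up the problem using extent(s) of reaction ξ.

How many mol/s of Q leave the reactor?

171 mol/s

Conversion of U: U consumed = 0.707 × 437.4 = 309.2 mol/s = 1ξ₁ + 2ξ₂.
Selectivity: 1ξ₁ / (1ξ₂) = 2.47 → ξ₁ = 2.47 ξ₂.
Substitute: (1·2.47 + 2) ξ₂ = 309.2 → ξ₂ = 69.18 mol/s, ξ₁ = 170.9 mol/s.
Outlet amounts (n = n₀ + Σ ν·ξ):
  U: 437.4 − 1(170.9) − 2(69.18) = 128.2
  Q: 0 + 1(170.9) = 170.9
  P: 0 + 1(69.18) = 69.18
  V: 0 + 2(69.18) = 138.4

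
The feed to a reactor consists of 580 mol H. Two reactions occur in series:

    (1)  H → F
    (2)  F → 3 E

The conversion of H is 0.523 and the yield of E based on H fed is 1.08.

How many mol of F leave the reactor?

Conversion of H: H consumed = 1ξ₁ = 0.523 × 580 → ξ₁ = 303.3 mol.
Yield of E: 3ξ₂ / 580 = 1.08 → ξ₂ = 208.8 mol.
Outlet amounts (n = n₀ + Σ ν·ξ):
  H: 580 − 1(303.3) = 276.7
  F: 0 + 1(303.3) − 1(208.8) = 94.54
  E: 0 + 3(208.8) = 626.4

94.5 mol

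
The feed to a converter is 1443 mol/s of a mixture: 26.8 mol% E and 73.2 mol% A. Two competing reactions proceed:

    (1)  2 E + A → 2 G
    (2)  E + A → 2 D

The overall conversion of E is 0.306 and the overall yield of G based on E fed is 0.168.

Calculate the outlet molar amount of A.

Yield of G: 2ξ₁ / 386.7 = 0.168 → ξ₁ = 32.48 mol/s.
Conversion of E: 2ξ₁ + 1ξ₂ = 0.306 × 386.7 = 118.3 → ξ₂ = 53.37 mol/s.
Outlet amounts (n = n₀ + Σ ν·ξ):
  E: 386.7 − 2(32.48) − 1(53.37) = 268.4
  A: 1056 − 1(32.48) − 1(53.37) = 970.4
  G: 0 + 2(32.48) = 64.97
  D: 0 + 2(53.37) = 106.7

970 mol/s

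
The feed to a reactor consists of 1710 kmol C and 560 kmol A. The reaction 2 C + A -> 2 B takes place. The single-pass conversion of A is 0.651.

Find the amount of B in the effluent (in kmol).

729 kmol

A reacted = 0.651 × 560 = 364.6 kmol; ν_A = −1, so ξ = 364.6/1 = 364.6 kmol.
Outlet amounts (n = n₀ + ν ξ):
  C: 1710 − 2(364.6) = 980.9
  A: 560 − 1(364.6) = 195.4
  B: 0 + 2(364.6) = 729.1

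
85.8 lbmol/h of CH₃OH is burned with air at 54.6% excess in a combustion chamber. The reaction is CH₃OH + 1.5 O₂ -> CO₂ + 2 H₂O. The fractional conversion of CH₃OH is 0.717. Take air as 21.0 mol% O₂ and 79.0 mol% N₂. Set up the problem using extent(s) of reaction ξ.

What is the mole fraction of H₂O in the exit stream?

0.116

Stoichiometric O₂ = 1.5 × 85.8 = 128.7 lbmol/h; O₂ fed = 128.7 × 1.546 = 199 lbmol/h.
N₂ fed = 199 × 79/21 = 748.5 lbmol/h.
Fuel reacted = 0.717 × 85.8 → ξ = 61.52 lbmol/h.
Outlet (n = n₀ + ν ξ):
  CH₃OH: 85.8 − 1(61.52) = 24.28
  O₂: 199 − 1.5(61.52) = 106.7
  N₂: 748.5 (inert)
  CO₂: 0 + 1(61.52) = 61.52
  H₂O: 0 + 2(61.52) = 123
Total out = 1064 lbmol/h; y_H₂O = 123 / 1064 = 0.1156.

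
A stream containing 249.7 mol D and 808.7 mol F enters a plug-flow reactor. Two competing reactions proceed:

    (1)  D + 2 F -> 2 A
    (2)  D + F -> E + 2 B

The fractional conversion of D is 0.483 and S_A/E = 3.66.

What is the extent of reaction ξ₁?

Conversion of D: D consumed = 0.483 × 249.7 = 120.6 mol = 1ξ₁ + 1ξ₂.
Selectivity: 2ξ₁ / (1ξ₂) = 3.66 → ξ₁ = 1.83 ξ₂.
Substitute: (1·1.83 + 1) ξ₂ = 120.6 → ξ₂ = 42.62 mol, ξ₁ = 77.99 mol.
Outlet amounts (n = n₀ + Σ ν·ξ):
  D: 249.7 − 1(77.99) − 1(42.62) = 129.1
  F: 808.7 − 2(77.99) − 1(42.62) = 610.1
  A: 0 + 2(77.99) = 156
  E: 0 + 1(42.62) = 42.62
  B: 0 + 2(42.62) = 85.23

ξ₁ = 78 mol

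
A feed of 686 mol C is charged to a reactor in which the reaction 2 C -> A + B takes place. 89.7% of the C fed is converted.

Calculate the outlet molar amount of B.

C reacted = 0.897 × 686 = 615.3 mol; ν_C = −2, so ξ = 615.3/2 = 307.7 mol.
Outlet amounts (n = n₀ + ν ξ):
  C: 686 − 2(307.7) = 70.66
  A: 0 + 1(307.7) = 307.7
  B: 0 + 1(307.7) = 307.7

308 mol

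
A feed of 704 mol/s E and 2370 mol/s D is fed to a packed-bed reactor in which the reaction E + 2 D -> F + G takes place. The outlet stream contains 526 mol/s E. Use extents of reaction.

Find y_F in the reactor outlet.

0.0615

For E: n = n₀ − 1ξ → 526 = 704 − 1ξ, giving ξ = 178 mol/s.
Outlet amounts (n = n₀ + ν ξ):
  E: 704 − 1(178) = 526
  D: 2370 − 2(178) = 2014
  F: 0 + 1(178) = 178
  G: 0 + 1(178) = 178
Total out = 2896 mol/s; y_F = 178 / 2896 = 0.06146.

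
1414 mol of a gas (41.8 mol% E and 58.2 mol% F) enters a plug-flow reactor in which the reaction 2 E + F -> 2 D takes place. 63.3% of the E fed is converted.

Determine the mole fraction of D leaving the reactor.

E reacted = 0.633 × 591.1 = 374.1 mol; ν_E = −2, so ξ = 374.1/2 = 187.1 mol.
Outlet amounts (n = n₀ + ν ξ):
  E: 591.1 − 2(187.1) = 216.9
  F: 822.9 − 1(187.1) = 635.9
  D: 0 + 2(187.1) = 374.1
Total out = 1227 mol; y_D = 374.1 / 1227 = 0.3049.

0.305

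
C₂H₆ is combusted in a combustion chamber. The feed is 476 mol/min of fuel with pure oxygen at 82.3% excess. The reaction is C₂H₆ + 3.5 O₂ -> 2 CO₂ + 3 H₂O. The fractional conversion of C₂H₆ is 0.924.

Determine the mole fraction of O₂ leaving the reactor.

Stoichiometric O₂ = 3.5 × 476 = 1666 mol/min; O₂ fed = 1666 × 1.823 = 3037 mol/min.
Fuel reacted = 0.924 × 476 → ξ = 439.8 mol/min.
Outlet (n = n₀ + ν ξ):
  C₂H₆: 476 − 1(439.8) = 36.18
  O₂: 3037 − 3.5(439.8) = 1498
  CO₂: 0 + 2(439.8) = 879.6
  H₂O: 0 + 3(439.8) = 1319
Total out = 3733 mol/min; y_O₂ = 1498 / 3733 = 0.4012.

0.401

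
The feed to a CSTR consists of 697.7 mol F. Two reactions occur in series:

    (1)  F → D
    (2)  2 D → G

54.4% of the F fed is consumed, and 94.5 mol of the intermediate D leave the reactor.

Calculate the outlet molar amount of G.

143 mol

Conversion of F: F consumed = 1ξ₁ = 0.544 × 697.7 → ξ₁ = 379.5 mol.
D balance: n_D = 0 + 1ξ₁ − 2ξ₂ = 94.5 → ξ₂ = (1·379.5 − 94.5)/2 = 142.5 mol.
Outlet amounts (n = n₀ + Σ ν·ξ):
  F: 697.7 − 1(379.5) = 318.2
  D: 0 + 1(379.5) − 2(142.5) = 94.5
  G: 0 + 1(142.5) = 142.5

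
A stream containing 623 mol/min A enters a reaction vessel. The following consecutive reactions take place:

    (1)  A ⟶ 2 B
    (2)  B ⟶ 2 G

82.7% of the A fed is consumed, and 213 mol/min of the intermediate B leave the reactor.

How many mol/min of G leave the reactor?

Conversion of A: A consumed = 1ξ₁ = 0.827 × 623 → ξ₁ = 515.2 mol/min.
B balance: n_B = 0 + 2ξ₁ − 1ξ₂ = 213 → ξ₂ = (2·515.2 − 213)/1 = 817.4 mol/min.
Outlet amounts (n = n₀ + Σ ν·ξ):
  A: 623 − 1(515.2) = 107.8
  B: 0 + 2(515.2) − 1(817.4) = 213
  G: 0 + 2(817.4) = 1635

1630 mol/min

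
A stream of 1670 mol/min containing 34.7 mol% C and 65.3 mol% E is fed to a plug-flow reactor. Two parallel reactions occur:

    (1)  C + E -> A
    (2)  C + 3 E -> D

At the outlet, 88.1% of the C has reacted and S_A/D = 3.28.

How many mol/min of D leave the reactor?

119 mol/min

Conversion of C: C consumed = 0.881 × 579.5 = 510.5 mol/min = 1ξ₁ + 1ξ₂.
Selectivity: 1ξ₁ / (1ξ₂) = 3.28 → ξ₁ = 3.28 ξ₂.
Substitute: (1·3.28 + 1) ξ₂ = 510.5 → ξ₂ = 119.3 mol/min, ξ₁ = 391.2 mol/min.
Outlet amounts (n = n₀ + Σ ν·ξ):
  C: 579.5 − 1(391.2) − 1(119.3) = 68.96
  E: 1091 − 1(391.2) − 3(119.3) = 341.4
  A: 0 + 1(391.2) = 391.2
  D: 0 + 1(119.3) = 119.3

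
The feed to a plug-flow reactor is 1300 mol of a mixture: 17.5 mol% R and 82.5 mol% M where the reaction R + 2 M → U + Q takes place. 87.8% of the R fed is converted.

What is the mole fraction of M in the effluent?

R reacted = 0.878 × 227.5 = 199.7 mol; ν_R = −1, so ξ = 199.7/1 = 199.7 mol.
Outlet amounts (n = n₀ + ν ξ):
  R: 227.5 − 1(199.7) = 27.75
  M: 1072 − 2(199.7) = 673
  U: 0 + 1(199.7) = 199.7
  Q: 0 + 1(199.7) = 199.7
Total out = 1100 mol; y_M = 673 / 1100 = 0.6117.

0.612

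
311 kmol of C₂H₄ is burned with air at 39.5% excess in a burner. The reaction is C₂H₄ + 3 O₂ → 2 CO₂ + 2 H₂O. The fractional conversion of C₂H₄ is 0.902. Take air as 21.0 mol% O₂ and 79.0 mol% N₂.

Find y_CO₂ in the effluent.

0.0862

Stoichiometric O₂ = 3 × 311 = 933 kmol; O₂ fed = 933 × 1.395 = 1302 kmol.
N₂ fed = 1302 × 79/21 = 4896 kmol.
Fuel reacted = 0.902 × 311 → ξ = 280.5 kmol.
Outlet (n = n₀ + ν ξ):
  C₂H₄: 311 − 1(280.5) = 30.48
  O₂: 1302 − 3(280.5) = 460
  N₂: 4896 (inert)
  CO₂: 0 + 2(280.5) = 561
  H₂O: 0 + 2(280.5) = 561
Total out = 6509 kmol; y_CO₂ = 561 / 6509 = 0.0862.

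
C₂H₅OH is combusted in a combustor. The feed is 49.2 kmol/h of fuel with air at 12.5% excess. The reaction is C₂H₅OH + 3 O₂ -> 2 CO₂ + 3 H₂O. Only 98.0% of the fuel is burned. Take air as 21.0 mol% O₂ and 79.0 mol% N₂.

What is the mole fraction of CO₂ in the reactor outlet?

Stoichiometric O₂ = 3 × 49.2 = 147.6 kmol/h; O₂ fed = 147.6 × 1.125 = 166.1 kmol/h.
N₂ fed = 166.1 × 79/21 = 624.7 kmol/h.
Fuel reacted = 0.98 × 49.2 → ξ = 48.22 kmol/h.
Outlet (n = n₀ + ν ξ):
  C₂H₅OH: 49.2 − 1(48.22) = 0.984
  O₂: 166.1 − 3(48.22) = 21.4
  N₂: 624.7 (inert)
  CO₂: 0 + 2(48.22) = 96.43
  H₂O: 0 + 3(48.22) = 144.6
Total out = 888.1 kmol/h; y_CO₂ = 96.43 / 888.1 = 0.1086.

0.109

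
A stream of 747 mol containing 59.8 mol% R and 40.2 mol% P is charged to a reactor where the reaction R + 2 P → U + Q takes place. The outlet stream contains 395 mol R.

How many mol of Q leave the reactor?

For R: n = n₀ − 1ξ → 395 = 446.7 − 1ξ, giving ξ = 51.71 mol.
Outlet amounts (n = n₀ + ν ξ):
  R: 446.7 − 1(51.71) = 395
  P: 300.3 − 2(51.71) = 196.9
  U: 0 + 1(51.71) = 51.71
  Q: 0 + 1(51.71) = 51.71

51.7 mol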